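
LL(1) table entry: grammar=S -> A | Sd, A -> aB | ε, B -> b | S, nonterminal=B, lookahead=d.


For [B, d]: 'd' ∈ FIRST(S)
Entry: B -> S


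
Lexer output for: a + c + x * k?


Scan left to right, longest-match per lexeme
Tokens: ID(a), OP(+), ID(c), OP(+), ID(x), OP(*), ID(k)


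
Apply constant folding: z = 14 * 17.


14 * 17 = 238 at compile time
Optimized: z = 238


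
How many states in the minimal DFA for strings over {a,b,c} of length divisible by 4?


Track length mod 4: states 0..3, accept at 0
Minimal DFA: 4 states


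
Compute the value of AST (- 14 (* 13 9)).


Evaluate inner: (* 13 9) = 117
Evaluate root: (- 14 117) = -103
Result: -103


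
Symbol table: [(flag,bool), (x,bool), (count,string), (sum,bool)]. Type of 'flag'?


Lookup 'flag' → type bool


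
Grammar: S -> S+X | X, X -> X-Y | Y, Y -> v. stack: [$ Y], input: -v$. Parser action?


'Y' (not preceded by X-) is the handle for X -> Y
Action: reduce (X -> Y)


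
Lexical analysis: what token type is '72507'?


Pattern: digits only
Type: INTEGER_LITERAL


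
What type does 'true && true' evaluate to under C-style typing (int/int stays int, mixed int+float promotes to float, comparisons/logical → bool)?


Operand types: bool && bool
Rule: logical operators take bool operands and yield bool
Result type: bool


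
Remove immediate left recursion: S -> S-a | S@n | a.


Left-recursive alternatives: S-a, S@n; non-recursive: a
Introduce S': S -> aS', S' -> -aS' | @nS' | ε


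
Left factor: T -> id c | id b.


Common prefix: 'id'
Factored: T -> id T', T' -> c | b


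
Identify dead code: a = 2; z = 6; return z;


a is assigned but never read
Dead: 'a = 2'


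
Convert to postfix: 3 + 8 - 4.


Left to right (same or higher precedence on left)
Postfix: 3 8 + 4 -


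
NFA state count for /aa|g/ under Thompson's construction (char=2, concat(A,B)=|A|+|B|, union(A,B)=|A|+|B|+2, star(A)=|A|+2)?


Syntax tree has 3 char leaf(s), 1 union(s), 0 star(s)
chars contribute 3×2 = 6; each union adds +2; each star adds +2
Total: 6 + 2 + 0 = 8 states


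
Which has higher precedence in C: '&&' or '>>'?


'>>' is shift (level 8); '&&' is logical AND (level 2)
Higher level binds tighter
'>>' has higher precedence than '&&'


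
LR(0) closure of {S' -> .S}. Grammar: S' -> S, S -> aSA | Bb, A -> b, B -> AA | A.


Start: S' -> .S
For each item with dot before a nonterminal B, add B -> .γ for every B-production
Closure: [S' -> .S, S -> .aSA, S -> .Bb, B -> .AA, B -> .A, A -> .b]


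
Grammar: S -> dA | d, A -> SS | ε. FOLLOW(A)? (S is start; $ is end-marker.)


$ ∈ FOLLOW(S). For each A -> αBβ: add FIRST(β)\{ε} to FOLLOW(B); if β nullable, add FOLLOW(A).
FOLLOW(A) = {$, d}


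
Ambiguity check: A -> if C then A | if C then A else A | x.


dangling else: 'if C then if C then x else x' parses two ways
Ambiguous


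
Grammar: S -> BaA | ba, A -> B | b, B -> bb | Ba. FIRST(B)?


Per alternative of B: FIRST(bb) = {b}; FIRST(Ba) = {b}
FIRST(B) = {b}


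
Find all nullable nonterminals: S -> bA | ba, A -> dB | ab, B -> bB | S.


A nonterminal is nullable iff some alternative derives ε (directly, or every symbol in it is nullable)
Nullable: {}


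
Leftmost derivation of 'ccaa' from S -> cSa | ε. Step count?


Derivation: S => cSa => ccSaa => ccaa
Steps: 3


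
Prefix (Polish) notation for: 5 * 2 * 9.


left-to-right (same/higher precedence on left): tree is (* (* 5 2) 9)
Prefix: * * 5 2 9


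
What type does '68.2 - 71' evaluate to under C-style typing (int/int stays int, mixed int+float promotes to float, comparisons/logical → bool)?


Operand types: float - int
Rule: mixed int/float promotes to float; int/int stays int
Result type: float


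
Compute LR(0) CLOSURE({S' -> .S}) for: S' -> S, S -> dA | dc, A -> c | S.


Start: S' -> .S
For each item with dot before a nonterminal B, add B -> .γ for every B-production
Closure: [S' -> .S, S -> .dA, S -> .dc]


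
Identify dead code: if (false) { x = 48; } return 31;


condition is constant false, so the whole block is unreachable
Dead: 'if (false) { x = 48; }'


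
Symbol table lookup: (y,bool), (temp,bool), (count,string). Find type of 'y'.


Lookup 'y' → type bool


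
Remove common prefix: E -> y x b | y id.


Common prefix: 'y'
Factored: E -> y E', E' -> x b | id


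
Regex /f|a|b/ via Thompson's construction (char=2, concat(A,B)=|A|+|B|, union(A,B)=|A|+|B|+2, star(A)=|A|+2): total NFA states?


Syntax tree has 3 char leaf(s), 2 union(s), 0 star(s)
chars contribute 3×2 = 6; each union adds +2; each star adds +2
Total: 6 + 4 + 0 = 10 states


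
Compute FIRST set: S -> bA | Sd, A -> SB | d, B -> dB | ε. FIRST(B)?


Per alternative of B: FIRST(dB) = {d}; FIRST(ε) = {ε}
FIRST(B) = {d, ε}


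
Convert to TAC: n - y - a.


Break into single-operator statements:
t1 = n - y
t2 = t1 - a


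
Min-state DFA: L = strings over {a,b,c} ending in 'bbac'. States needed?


Track the longest suffix of input matching a prefix of 'bbac': 5 classes (prefixes of length 0..4)
Minimal DFA: 5 states


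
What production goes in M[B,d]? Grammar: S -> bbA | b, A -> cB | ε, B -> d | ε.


For [B, d]: 'd' ∈ FIRST(d)
Entry: B -> d


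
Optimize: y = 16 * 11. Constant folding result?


16 * 11 = 176 at compile time
Optimized: y = 176


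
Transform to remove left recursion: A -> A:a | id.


Left-recursive alternatives: A:a; non-recursive: id
Introduce A': A -> idA', A' -> :aA' | ε


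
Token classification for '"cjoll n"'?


Pattern: double-quoted sequence
Type: STRING_LITERAL


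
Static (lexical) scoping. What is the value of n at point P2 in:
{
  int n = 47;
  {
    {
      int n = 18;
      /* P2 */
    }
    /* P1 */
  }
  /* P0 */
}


n declared in the same block as P2
n = 18


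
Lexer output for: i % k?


Scan left to right, longest-match per lexeme
Tokens: ID(i), OP(%), ID(k)


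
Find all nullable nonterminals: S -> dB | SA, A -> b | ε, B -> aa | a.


A nonterminal is nullable iff some alternative derives ε (directly, or every symbol in it is nullable)
Nullable: {A}


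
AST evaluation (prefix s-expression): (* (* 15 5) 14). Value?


Evaluate inner: (* 15 5) = 75
Evaluate root: (* 75 14) = 1050
Result: 1050


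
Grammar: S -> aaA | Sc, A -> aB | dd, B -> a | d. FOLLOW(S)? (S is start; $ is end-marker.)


$ ∈ FOLLOW(S). For each A -> αBβ: add FIRST(β)\{ε} to FOLLOW(B); if β nullable, add FOLLOW(A).
FOLLOW(S) = {$, c}


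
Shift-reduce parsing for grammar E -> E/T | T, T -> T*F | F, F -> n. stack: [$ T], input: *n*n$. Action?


shift '*' to continue T -> T*F
Action: shift


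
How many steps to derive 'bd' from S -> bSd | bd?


Derivation: S => bd
Steps: 1


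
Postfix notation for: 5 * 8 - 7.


Left to right (same or higher precedence on left)
Postfix: 5 8 * 7 -


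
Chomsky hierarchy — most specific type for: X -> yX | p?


Right-linear: every RHS is a terminal or a terminal followed by one nonterminal
Classification: Type 3 (Regular)


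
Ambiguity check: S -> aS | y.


right-linear, alternatives start with distinct terminals 'a' vs 'y': unique leftmost derivation
Unambiguous


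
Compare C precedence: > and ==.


'>' is relational (level 7); '==' is equality (level 6)
Higher level binds tighter
'>' has higher precedence than '=='


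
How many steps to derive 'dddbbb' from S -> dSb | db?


Derivation: S => dSb => ddSbb => dddbbb
Steps: 3


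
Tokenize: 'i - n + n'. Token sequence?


Scan left to right, longest-match per lexeme
Tokens: ID(i), OP(-), ID(n), OP(+), ID(n)


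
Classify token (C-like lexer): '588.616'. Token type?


Pattern: digits with a decimal point
Type: FLOAT_LITERAL


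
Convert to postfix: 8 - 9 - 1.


Left to right (same or higher precedence on left)
Postfix: 8 9 - 1 -


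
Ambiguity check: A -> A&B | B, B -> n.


precedence layered via separate nonterminal B: deterministic
Unambiguous


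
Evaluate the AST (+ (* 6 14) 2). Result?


Evaluate inner: (* 6 14) = 84
Evaluate root: (+ 84 2) = 86
Result: 86


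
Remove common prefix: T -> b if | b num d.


Common prefix: 'b'
Factored: T -> b T', T' -> if | num d


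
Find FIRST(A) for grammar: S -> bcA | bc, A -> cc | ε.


Per alternative of A: FIRST(cc) = {c}; FIRST(ε) = {ε}
FIRST(A) = {c, ε}


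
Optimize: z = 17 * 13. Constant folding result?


17 * 13 = 221 at compile time
Optimized: z = 221


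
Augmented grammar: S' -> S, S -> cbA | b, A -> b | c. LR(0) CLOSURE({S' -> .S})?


Start: S' -> .S
For each item with dot before a nonterminal B, add B -> .γ for every B-production
Closure: [S' -> .S, S -> .cbA, S -> .b]


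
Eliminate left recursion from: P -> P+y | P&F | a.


Left-recursive alternatives: P+y, P&F; non-recursive: a
Introduce P': P -> aP', P' -> +yP' | &FP' | ε


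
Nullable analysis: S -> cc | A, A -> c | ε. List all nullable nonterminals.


A nonterminal is nullable iff some alternative derives ε (directly, or every symbol in it is nullable)
Nullable: {A, S}


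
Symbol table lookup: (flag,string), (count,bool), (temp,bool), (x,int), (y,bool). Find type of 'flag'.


Lookup 'flag' → type string


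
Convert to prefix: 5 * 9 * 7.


left-to-right (same/higher precedence on left): tree is (* (* 5 9) 7)
Prefix: * * 5 9 7


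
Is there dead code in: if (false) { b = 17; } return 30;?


condition is constant false, so the whole block is unreachable
Dead: 'if (false) { b = 17; }'


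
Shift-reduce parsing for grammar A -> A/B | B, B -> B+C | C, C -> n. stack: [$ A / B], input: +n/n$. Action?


'+' can extend B; shift to build B -> B+C
Action: shift


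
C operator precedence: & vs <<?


'<<' is shift (level 8); '&' is bitwise AND (level 5)
Higher level binds tighter
'<<' has higher precedence than '&'


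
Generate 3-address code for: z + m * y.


Break into single-operator statements:
t1 = m * y
t2 = z + t1


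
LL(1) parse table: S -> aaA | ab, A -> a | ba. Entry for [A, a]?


For [A, a]: 'a' ∈ FIRST(a)
Entry: A -> a


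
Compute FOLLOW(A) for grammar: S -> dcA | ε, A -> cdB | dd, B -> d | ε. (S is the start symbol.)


$ ∈ FOLLOW(S). For each A -> αBβ: add FIRST(β)\{ε} to FOLLOW(B); if β nullable, add FOLLOW(A).
FOLLOW(A) = {$}


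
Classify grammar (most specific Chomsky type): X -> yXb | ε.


Single nonterminal LHS, but y^n b^n is not regular
Classification: Type 2 (Context-Free)


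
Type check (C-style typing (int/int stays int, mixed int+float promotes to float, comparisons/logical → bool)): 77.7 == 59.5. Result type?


Operand types: float == float
Rule: comparison yields bool
Result type: bool


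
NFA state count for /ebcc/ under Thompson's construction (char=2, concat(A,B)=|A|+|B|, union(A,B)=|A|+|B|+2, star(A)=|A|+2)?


Syntax tree has 4 char leaf(s), 0 union(s), 0 star(s)
chars contribute 4×2 = 8; each union adds +2; each star adds +2
Total: 8 + 0 + 0 = 8 states


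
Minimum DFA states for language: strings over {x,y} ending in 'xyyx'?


Track the longest suffix of input matching a prefix of 'xyyx': 5 classes (prefixes of length 0..4)
Minimal DFA: 5 states


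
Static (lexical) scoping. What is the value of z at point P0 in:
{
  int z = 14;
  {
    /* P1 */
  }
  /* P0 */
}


z declared in the same block as P0
z = 14


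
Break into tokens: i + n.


Scan left to right, longest-match per lexeme
Tokens: ID(i), OP(+), ID(n)


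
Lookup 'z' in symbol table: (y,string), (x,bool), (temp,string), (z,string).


Lookup 'z' → type string


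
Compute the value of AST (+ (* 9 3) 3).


Evaluate inner: (* 9 3) = 27
Evaluate root: (+ 27 3) = 30
Result: 30


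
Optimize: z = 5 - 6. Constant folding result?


5 - 6 = -1 at compile time
Optimized: z = -1


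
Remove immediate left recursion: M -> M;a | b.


Left-recursive alternatives: M;a; non-recursive: b
Introduce M': M -> bM', M' -> ;aM' | ε


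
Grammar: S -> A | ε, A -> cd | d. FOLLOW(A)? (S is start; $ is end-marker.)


$ ∈ FOLLOW(S). For each A -> αBβ: add FIRST(β)\{ε} to FOLLOW(B); if β nullable, add FOLLOW(A).
FOLLOW(A) = {$}


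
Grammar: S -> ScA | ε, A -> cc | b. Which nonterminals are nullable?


A nonterminal is nullable iff some alternative derives ε (directly, or every symbol in it is nullable)
Nullable: {S}


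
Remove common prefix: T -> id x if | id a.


Common prefix: 'id'
Factored: T -> id T', T' -> x if | a


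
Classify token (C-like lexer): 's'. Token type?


Pattern: letter/underscore followed by alphanumerics, not a keyword
Type: IDENTIFIER


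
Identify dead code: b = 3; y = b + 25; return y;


b is read by y's definition; y is returned
No dead code


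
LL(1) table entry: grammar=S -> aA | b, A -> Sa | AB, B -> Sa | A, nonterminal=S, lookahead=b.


For [S, b]: 'b' ∈ FIRST(b)
Entry: S -> b


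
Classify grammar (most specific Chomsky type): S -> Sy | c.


Left-linear: every RHS is a terminal or one nonterminal followed by a terminal
Classification: Type 3 (Regular)


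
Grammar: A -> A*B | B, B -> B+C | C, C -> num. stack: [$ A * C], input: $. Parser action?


'C' (not preceded by B+) is the handle for B -> C
Action: reduce (B -> C)


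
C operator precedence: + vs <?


'+' is additive (level 9); '<' is relational (level 7)
Higher level binds tighter
'+' has higher precedence than '<'


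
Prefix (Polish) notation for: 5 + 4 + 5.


left-to-right (same/higher precedence on left): tree is (+ (+ 5 4) 5)
Prefix: + + 5 4 5


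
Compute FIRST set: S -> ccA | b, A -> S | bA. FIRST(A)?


Per alternative of A: FIRST(S) = {b, c}; FIRST(bA) = {b}
FIRST(A) = {b, c}


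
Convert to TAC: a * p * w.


Break into single-operator statements:
t1 = a * p
t2 = t1 * w


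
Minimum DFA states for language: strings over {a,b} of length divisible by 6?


Track length mod 6: states 0..5, accept at 0
Minimal DFA: 6 states


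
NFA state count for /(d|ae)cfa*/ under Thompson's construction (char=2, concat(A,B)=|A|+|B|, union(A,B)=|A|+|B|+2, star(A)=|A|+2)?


Syntax tree has 6 char leaf(s), 1 union(s), 1 star(s)
chars contribute 6×2 = 12; each union adds +2; each star adds +2
Total: 12 + 2 + 2 = 16 states


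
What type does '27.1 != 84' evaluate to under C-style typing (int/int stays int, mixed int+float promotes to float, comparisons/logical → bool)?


Operand types: float != int
Rule: comparison yields bool
Result type: bool


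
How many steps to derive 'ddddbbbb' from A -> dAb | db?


Derivation: A => dAb => ddAbb => dddAbbb => ddddbbbb
Steps: 4


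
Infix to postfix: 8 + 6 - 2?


Left to right (same or higher precedence on left)
Postfix: 8 6 + 2 -


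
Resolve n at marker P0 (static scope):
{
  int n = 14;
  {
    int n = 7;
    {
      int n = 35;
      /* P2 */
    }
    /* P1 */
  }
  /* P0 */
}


n declared in the same block as P0
n = 14


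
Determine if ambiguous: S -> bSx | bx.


balanced b^n…x^n: each string has a unique parse
Unambiguous


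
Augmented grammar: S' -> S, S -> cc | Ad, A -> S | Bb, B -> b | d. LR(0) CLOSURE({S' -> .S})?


Start: S' -> .S
For each item with dot before a nonterminal B, add B -> .γ for every B-production
Closure: [S' -> .S, S -> .cc, S -> .Ad, A -> .S, A -> .Bb, B -> .b, B -> .d]


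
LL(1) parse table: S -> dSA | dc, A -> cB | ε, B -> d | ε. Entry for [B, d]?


For [B, d]: 'd' ∈ FIRST(d)
Entry: B -> d


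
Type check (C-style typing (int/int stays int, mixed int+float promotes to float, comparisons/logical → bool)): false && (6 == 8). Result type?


Operand types: bool && bool
Rule: logical operators take bool operands and yield bool
Result type: bool


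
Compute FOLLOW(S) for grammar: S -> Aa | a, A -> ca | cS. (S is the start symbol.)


$ ∈ FOLLOW(S). For each A -> αBβ: add FIRST(β)\{ε} to FOLLOW(B); if β nullable, add FOLLOW(A).
FOLLOW(S) = {$, a}


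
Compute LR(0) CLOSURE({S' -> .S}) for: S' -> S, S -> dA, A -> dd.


Start: S' -> .S
For each item with dot before a nonterminal B, add B -> .γ for every B-production
Closure: [S' -> .S, S -> .dA]


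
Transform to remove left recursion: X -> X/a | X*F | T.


Left-recursive alternatives: X/a, X*F; non-recursive: T
Introduce X': X -> TX', X' -> /aX' | *FX' | ε


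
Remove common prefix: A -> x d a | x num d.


Common prefix: 'x'
Factored: A -> x A', A' -> d a | num d


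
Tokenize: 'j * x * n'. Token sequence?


Scan left to right, longest-match per lexeme
Tokens: ID(j), OP(*), ID(x), OP(*), ID(n)


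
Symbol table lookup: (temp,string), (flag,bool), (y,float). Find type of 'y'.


Lookup 'y' → type float


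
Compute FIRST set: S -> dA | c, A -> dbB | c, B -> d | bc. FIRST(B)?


Per alternative of B: FIRST(d) = {d}; FIRST(bc) = {b}
FIRST(B) = {b, d}


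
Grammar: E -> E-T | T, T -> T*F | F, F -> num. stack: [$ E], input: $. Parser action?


start symbol E on stack, input exhausted
Action: accept


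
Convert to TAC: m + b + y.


Break into single-operator statements:
t1 = m + b
t2 = t1 + y


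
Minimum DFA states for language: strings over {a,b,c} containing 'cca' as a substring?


KMP-style automaton: 3 progress states + 1 absorbing accept = 4
Minimal DFA: 4 states


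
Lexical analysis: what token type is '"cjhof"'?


Pattern: double-quoted sequence
Type: STRING_LITERAL


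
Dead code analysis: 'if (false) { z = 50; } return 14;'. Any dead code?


condition is constant false, so the whole block is unreachable
Dead: 'if (false) { z = 50; }'


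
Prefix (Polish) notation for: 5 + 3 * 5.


'*' binds tighter: tree is (+ 5 (* 3 5))
Prefix: + 5 * 3 5


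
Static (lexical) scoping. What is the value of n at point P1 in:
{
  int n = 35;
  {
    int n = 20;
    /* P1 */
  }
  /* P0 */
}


n declared in the same block as P1
n = 20


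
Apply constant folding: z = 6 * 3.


6 * 3 = 18 at compile time
Optimized: z = 18


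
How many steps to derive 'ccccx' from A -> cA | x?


Derivation: A => cA => ccA => cccA => ccccA => ccccx
Steps: 5


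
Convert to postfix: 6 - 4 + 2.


Left to right (same or higher precedence on left)
Postfix: 6 4 - 2 +


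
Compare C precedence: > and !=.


'>' is relational (level 7); '!=' is equality (level 6)
Higher level binds tighter
'>' has higher precedence than '!='


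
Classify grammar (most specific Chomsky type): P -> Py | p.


Left-linear: every RHS is a terminal or one nonterminal followed by a terminal
Classification: Type 3 (Regular)


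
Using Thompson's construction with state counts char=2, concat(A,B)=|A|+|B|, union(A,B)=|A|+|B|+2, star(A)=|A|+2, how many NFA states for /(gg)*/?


Syntax tree has 2 char leaf(s), 0 union(s), 1 star(s)
chars contribute 2×2 = 4; each union adds +2; each star adds +2
Total: 4 + 0 + 2 = 6 states


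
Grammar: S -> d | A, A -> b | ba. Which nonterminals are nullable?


A nonterminal is nullable iff some alternative derives ε (directly, or every symbol in it is nullable)
Nullable: {}


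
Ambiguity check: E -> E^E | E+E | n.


'n^n+n' has two parse trees (no precedence encoded between ^ and +)
Ambiguous


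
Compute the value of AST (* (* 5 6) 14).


Evaluate inner: (* 5 6) = 30
Evaluate root: (* 30 14) = 420
Result: 420


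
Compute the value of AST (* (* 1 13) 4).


Evaluate inner: (* 1 13) = 13
Evaluate root: (* 13 4) = 52
Result: 52


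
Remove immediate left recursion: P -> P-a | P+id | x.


Left-recursive alternatives: P-a, P+id; non-recursive: x
Introduce P': P -> xP', P' -> -aP' | +idP' | ε


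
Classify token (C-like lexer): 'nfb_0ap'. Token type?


Pattern: letter/underscore followed by alphanumerics, not a keyword
Type: IDENTIFIER


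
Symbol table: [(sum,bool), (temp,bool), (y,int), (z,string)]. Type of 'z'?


Lookup 'z' → type string


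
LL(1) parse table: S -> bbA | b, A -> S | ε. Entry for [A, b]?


For [A, b]: 'b' ∈ FIRST(S)
Entry: A -> S


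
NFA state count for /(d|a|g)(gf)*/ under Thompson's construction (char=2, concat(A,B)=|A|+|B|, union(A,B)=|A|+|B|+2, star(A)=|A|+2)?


Syntax tree has 5 char leaf(s), 2 union(s), 1 star(s)
chars contribute 5×2 = 10; each union adds +2; each star adds +2
Total: 10 + 4 + 2 = 16 states


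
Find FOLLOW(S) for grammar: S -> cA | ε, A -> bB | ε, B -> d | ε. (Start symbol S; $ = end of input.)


$ ∈ FOLLOW(S). For each A -> αBβ: add FIRST(β)\{ε} to FOLLOW(B); if β nullable, add FOLLOW(A).
FOLLOW(S) = {$}


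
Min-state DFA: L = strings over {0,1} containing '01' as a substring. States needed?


KMP-style automaton: 2 progress states + 1 absorbing accept = 3
Minimal DFA: 3 states


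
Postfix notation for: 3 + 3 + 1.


Left to right (same or higher precedence on left)
Postfix: 3 3 + 1 +


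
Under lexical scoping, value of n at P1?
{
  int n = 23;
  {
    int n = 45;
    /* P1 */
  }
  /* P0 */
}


n declared in the same block as P1
n = 45


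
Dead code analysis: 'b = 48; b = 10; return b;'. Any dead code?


first assignment to b is overwritten before any read
Dead: 'b = 48'


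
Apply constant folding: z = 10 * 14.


10 * 14 = 140 at compile time
Optimized: z = 140


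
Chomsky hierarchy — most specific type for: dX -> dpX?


LHS has context (more than one symbol) and |LHS| ≤ |RHS|
Classification: Type 1 (Context-Sensitive)


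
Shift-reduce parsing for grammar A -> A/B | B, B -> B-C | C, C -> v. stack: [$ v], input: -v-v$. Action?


'v' on top is the handle for C -> v
Action: reduce (C -> v)


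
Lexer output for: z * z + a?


Scan left to right, longest-match per lexeme
Tokens: ID(z), OP(*), ID(z), OP(+), ID(a)


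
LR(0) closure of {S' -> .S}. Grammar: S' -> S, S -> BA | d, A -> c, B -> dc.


Start: S' -> .S
For each item with dot before a nonterminal B, add B -> .γ for every B-production
Closure: [S' -> .S, S -> .BA, S -> .d, B -> .dc]


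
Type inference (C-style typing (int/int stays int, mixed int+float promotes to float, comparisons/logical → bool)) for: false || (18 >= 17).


Operand types: bool || bool
Rule: logical operators take bool operands and yield bool
Result type: bool


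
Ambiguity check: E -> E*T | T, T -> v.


precedence layered via separate nonterminal T: deterministic
Unambiguous


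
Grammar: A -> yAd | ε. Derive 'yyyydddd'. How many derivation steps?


Derivation: A => yAd => yyAdd => yyyAddd => yyyyAdddd => yyyydddd
Steps: 5


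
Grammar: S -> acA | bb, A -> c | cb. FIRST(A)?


Per alternative of A: FIRST(c) = {c}; FIRST(cb) = {c}
FIRST(A) = {c}


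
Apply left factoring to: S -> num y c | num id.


Common prefix: 'num'
Factored: S -> num S', S' -> y c | id


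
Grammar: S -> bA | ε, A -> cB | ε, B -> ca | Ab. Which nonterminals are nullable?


A nonterminal is nullable iff some alternative derives ε (directly, or every symbol in it is nullable)
Nullable: {A, S}


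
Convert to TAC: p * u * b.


Break into single-operator statements:
t1 = p * u
t2 = t1 * b


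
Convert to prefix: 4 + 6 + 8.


left-to-right (same/higher precedence on left): tree is (+ (+ 4 6) 8)
Prefix: + + 4 6 8


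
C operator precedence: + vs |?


'+' is additive (level 9); '|' is bitwise OR (level 3)
Higher level binds tighter
'+' has higher precedence than '|'


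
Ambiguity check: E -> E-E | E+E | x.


'x-x+x' has two parse trees (no precedence encoded between - and +)
Ambiguous


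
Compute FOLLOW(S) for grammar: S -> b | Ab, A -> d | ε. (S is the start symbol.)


$ ∈ FOLLOW(S). For each A -> αBβ: add FIRST(β)\{ε} to FOLLOW(B); if β nullable, add FOLLOW(A).
FOLLOW(S) = {$}


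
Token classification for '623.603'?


Pattern: digits with a decimal point
Type: FLOAT_LITERAL


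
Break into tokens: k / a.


Scan left to right, longest-match per lexeme
Tokens: ID(k), OP(/), ID(a)


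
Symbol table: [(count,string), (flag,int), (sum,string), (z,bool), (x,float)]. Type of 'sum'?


Lookup 'sum' → type string


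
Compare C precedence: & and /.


'/' is multiplicative (level 10); '&' is bitwise AND (level 5)
Higher level binds tighter
'/' has higher precedence than '&'


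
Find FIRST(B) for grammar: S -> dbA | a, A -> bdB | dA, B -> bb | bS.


Per alternative of B: FIRST(bb) = {b}; FIRST(bS) = {b}
FIRST(B) = {b}


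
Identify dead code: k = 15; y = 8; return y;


k is assigned but never read
Dead: 'k = 15'


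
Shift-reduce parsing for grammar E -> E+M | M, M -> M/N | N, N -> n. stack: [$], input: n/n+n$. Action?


no handle on stack; shift 'n'
Action: shift


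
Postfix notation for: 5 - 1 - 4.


Left to right (same or higher precedence on left)
Postfix: 5 1 - 4 -


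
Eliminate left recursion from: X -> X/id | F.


Left-recursive alternatives: X/id; non-recursive: F
Introduce X': X -> FX', X' -> /idX' | ε


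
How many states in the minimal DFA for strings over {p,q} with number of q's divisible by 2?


Track (count of q) mod 2: states 0..1, accept at 0
Minimal DFA: 2 states


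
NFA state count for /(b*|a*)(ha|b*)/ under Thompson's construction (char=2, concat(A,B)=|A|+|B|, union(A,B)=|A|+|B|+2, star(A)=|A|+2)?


Syntax tree has 5 char leaf(s), 2 union(s), 3 star(s)
chars contribute 5×2 = 10; each union adds +2; each star adds +2
Total: 10 + 4 + 6 = 20 states


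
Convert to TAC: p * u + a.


Break into single-operator statements:
t1 = p * u
t2 = t1 + a


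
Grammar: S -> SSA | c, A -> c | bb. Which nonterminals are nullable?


A nonterminal is nullable iff some alternative derives ε (directly, or every symbol in it is nullable)
Nullable: {}


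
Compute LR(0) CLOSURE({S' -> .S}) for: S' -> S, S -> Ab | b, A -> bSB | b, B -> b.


Start: S' -> .S
For each item with dot before a nonterminal B, add B -> .γ for every B-production
Closure: [S' -> .S, S -> .Ab, S -> .b, A -> .bSB, A -> .b]


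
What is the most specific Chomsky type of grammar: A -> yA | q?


Right-linear: every RHS is a terminal or a terminal followed by one nonterminal
Classification: Type 3 (Regular)


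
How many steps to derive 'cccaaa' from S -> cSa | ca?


Derivation: S => cSa => ccSaa => cccaaa
Steps: 3


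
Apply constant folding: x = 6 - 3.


6 - 3 = 3 at compile time
Optimized: x = 3


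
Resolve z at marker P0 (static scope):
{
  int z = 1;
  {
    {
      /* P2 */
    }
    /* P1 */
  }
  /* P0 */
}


z declared in the same block as P0
z = 1


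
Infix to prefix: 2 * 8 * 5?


left-to-right (same/higher precedence on left): tree is (* (* 2 8) 5)
Prefix: * * 2 8 5


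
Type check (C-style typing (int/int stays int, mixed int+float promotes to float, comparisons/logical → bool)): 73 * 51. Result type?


Operand types: int * int
Rule: mixed int/float promotes to float; int/int stays int
Result type: int


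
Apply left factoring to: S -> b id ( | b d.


Common prefix: 'b'
Factored: S -> b S', S' -> id ( | d


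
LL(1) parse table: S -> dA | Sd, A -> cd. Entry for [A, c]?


For [A, c]: 'c' ∈ FIRST(cd)
Entry: A -> cd


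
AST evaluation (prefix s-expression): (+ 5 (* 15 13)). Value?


Evaluate inner: (* 15 13) = 195
Evaluate root: (+ 5 195) = 200
Result: 200


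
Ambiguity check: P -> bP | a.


right-linear, alternatives start with distinct terminals 'b' vs 'a': unique leftmost derivation
Unambiguous


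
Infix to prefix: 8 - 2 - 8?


left-to-right (same/higher precedence on left): tree is (- (- 8 2) 8)
Prefix: - - 8 2 8


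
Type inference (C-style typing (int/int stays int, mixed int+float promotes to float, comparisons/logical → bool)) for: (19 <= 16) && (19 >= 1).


Operand types: bool && bool
Rule: logical operators take bool operands and yield bool
Result type: bool


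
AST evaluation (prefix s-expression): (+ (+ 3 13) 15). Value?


Evaluate inner: (+ 3 13) = 16
Evaluate root: (+ 16 15) = 31
Result: 31


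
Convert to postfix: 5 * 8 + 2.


Left to right (same or higher precedence on left)
Postfix: 5 8 * 2 +


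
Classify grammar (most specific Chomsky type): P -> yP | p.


Right-linear: every RHS is a terminal or a terminal followed by one nonterminal
Classification: Type 3 (Regular)


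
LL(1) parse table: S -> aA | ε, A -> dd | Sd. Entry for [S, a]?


For [S, a]: 'a' ∈ FIRST(aA)
Entry: S -> aA


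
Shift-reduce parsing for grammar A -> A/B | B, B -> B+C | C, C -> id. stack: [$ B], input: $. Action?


lookahead ∉ {+} so B won't extend; reduce A -> B
Action: reduce (A -> B)


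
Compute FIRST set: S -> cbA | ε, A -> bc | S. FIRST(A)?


Per alternative of A: FIRST(bc) = {b}; FIRST(S) = {c, ε}
FIRST(A) = {b, c, ε}


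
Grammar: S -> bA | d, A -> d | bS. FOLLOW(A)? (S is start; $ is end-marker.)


$ ∈ FOLLOW(S). For each A -> αBβ: add FIRST(β)\{ε} to FOLLOW(B); if β nullable, add FOLLOW(A).
FOLLOW(A) = {$}


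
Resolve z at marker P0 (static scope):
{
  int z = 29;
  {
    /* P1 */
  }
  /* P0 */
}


z declared in the same block as P0
z = 29


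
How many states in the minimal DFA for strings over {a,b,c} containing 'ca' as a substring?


KMP-style automaton: 2 progress states + 1 absorbing accept = 3
Minimal DFA: 3 states


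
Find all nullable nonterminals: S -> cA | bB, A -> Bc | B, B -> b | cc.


A nonterminal is nullable iff some alternative derives ε (directly, or every symbol in it is nullable)
Nullable: {}


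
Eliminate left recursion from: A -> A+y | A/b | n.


Left-recursive alternatives: A+y, A/b; non-recursive: n
Introduce A': A -> nA', A' -> +yA' | /bA' | ε


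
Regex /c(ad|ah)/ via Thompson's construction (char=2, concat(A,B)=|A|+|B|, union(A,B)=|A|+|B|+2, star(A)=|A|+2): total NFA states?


Syntax tree has 5 char leaf(s), 1 union(s), 0 star(s)
chars contribute 5×2 = 10; each union adds +2; each star adds +2
Total: 10 + 2 + 0 = 12 states


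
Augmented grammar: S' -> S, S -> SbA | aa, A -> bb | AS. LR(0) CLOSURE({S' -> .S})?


Start: S' -> .S
For each item with dot before a nonterminal B, add B -> .γ for every B-production
Closure: [S' -> .S, S -> .SbA, S -> .aa]


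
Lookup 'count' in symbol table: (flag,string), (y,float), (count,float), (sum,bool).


Lookup 'count' → type float


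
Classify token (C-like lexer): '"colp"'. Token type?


Pattern: double-quoted sequence
Type: STRING_LITERAL


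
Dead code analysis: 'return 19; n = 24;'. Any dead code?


statement follows a return and is unreachable
Dead: 'n = 24'


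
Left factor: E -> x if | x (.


Common prefix: 'x'
Factored: E -> x E', E' -> if | (


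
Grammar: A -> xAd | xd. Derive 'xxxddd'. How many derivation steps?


Derivation: A => xAd => xxAdd => xxxddd
Steps: 3


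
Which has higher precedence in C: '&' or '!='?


'!=' is equality (level 6); '&' is bitwise AND (level 5)
Higher level binds tighter
'!=' has higher precedence than '&'


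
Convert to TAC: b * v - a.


Break into single-operator statements:
t1 = b * v
t2 = t1 - a


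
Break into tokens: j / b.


Scan left to right, longest-match per lexeme
Tokens: ID(j), OP(/), ID(b)


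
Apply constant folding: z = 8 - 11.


8 - 11 = -3 at compile time
Optimized: z = -3


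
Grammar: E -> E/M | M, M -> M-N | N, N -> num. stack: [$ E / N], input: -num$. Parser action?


'N' (not preceded by M-) is the handle for M -> N
Action: reduce (M -> N)


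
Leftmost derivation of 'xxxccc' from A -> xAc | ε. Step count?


Derivation: A => xAc => xxAcc => xxxAccc => xxxccc
Steps: 4


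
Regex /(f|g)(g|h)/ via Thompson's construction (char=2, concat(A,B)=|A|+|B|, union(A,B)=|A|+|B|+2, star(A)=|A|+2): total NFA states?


Syntax tree has 4 char leaf(s), 2 union(s), 0 star(s)
chars contribute 4×2 = 8; each union adds +2; each star adds +2
Total: 8 + 4 + 0 = 12 states


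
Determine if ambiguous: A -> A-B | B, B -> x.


precedence layered via separate nonterminal B: deterministic
Unambiguous


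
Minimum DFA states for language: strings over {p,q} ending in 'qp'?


Track the longest suffix of input matching a prefix of 'qp': 3 classes (prefixes of length 0..2)
Minimal DFA: 3 states


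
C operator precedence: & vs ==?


'==' is equality (level 6); '&' is bitwise AND (level 5)
Higher level binds tighter
'==' has higher precedence than '&'


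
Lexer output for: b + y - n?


Scan left to right, longest-match per lexeme
Tokens: ID(b), OP(+), ID(y), OP(-), ID(n)


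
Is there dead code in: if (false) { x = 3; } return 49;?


condition is constant false, so the whole block is unreachable
Dead: 'if (false) { x = 3; }'


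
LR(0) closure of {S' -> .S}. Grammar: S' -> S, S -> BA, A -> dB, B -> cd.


Start: S' -> .S
For each item with dot before a nonterminal B, add B -> .γ for every B-production
Closure: [S' -> .S, S -> .BA, B -> .cd]


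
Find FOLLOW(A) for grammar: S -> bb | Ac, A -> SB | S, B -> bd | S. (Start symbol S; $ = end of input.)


$ ∈ FOLLOW(S). For each A -> αBβ: add FIRST(β)\{ε} to FOLLOW(B); if β nullable, add FOLLOW(A).
FOLLOW(A) = {c}


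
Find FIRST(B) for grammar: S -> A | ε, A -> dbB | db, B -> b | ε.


Per alternative of B: FIRST(b) = {b}; FIRST(ε) = {ε}
FIRST(B) = {b, ε}


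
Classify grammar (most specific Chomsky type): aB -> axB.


LHS has context (more than one symbol) and |LHS| ≤ |RHS|
Classification: Type 1 (Context-Sensitive)


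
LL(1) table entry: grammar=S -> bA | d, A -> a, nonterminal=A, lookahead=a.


For [A, a]: 'a' ∈ FIRST(a)
Entry: A -> a


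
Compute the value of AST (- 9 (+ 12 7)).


Evaluate inner: (+ 12 7) = 19
Evaluate root: (- 9 19) = -10
Result: -10


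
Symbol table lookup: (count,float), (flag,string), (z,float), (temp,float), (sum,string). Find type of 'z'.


Lookup 'z' → type float


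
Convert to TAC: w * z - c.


Break into single-operator statements:
t1 = w * z
t2 = t1 - c


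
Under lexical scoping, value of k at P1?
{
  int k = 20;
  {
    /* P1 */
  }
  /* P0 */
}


P1's block does not declare k; resolves to the enclosing declaration at depth 0
k = 20


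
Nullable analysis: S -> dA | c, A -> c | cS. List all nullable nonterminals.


A nonterminal is nullable iff some alternative derives ε (directly, or every symbol in it is nullable)
Nullable: {}


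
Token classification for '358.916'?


Pattern: digits with a decimal point
Type: FLOAT_LITERAL


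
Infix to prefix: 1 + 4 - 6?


left-to-right (same/higher precedence on left): tree is (- (+ 1 4) 6)
Prefix: - + 1 4 6


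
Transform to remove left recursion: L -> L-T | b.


Left-recursive alternatives: L-T; non-recursive: b
Introduce L': L -> bL', L' -> -TL' | ε


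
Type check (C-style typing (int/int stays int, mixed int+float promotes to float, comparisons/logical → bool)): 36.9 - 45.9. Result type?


Operand types: float - float
Rule: mixed int/float promotes to float; int/int stays int
Result type: float


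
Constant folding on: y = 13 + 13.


13 + 13 = 26 at compile time
Optimized: y = 26


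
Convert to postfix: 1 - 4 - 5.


Left to right (same or higher precedence on left)
Postfix: 1 4 - 5 -


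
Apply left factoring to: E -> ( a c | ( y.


Common prefix: '('
Factored: E -> ( E', E' -> a c | y


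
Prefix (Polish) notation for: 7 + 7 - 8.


left-to-right (same/higher precedence on left): tree is (- (+ 7 7) 8)
Prefix: - + 7 7 8


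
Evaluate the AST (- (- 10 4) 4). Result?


Evaluate inner: (- 10 4) = 6
Evaluate root: (- 6 4) = 2
Result: 2


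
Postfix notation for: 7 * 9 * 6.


Left to right (same or higher precedence on left)
Postfix: 7 9 * 6 *


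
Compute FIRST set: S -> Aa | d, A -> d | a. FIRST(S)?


Per alternative of S: FIRST(Aa) = {a, d}; FIRST(d) = {d}
FIRST(S) = {a, d}


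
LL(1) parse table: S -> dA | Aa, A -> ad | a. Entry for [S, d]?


For [S, d]: 'd' ∈ FIRST(dA)
Entry: S -> dA


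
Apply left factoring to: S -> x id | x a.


Common prefix: 'x'
Factored: S -> x S', S' -> id | a


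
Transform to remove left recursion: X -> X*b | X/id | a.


Left-recursive alternatives: X*b, X/id; non-recursive: a
Introduce X': X -> aX', X' -> *bX' | /idX' | ε


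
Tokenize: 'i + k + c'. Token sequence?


Scan left to right, longest-match per lexeme
Tokens: ID(i), OP(+), ID(k), OP(+), ID(c)


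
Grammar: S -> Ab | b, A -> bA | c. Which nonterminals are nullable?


A nonterminal is nullable iff some alternative derives ε (directly, or every symbol in it is nullable)
Nullable: {}


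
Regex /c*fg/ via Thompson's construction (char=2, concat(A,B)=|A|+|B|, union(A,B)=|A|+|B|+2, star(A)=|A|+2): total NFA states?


Syntax tree has 3 char leaf(s), 0 union(s), 1 star(s)
chars contribute 3×2 = 6; each union adds +2; each star adds +2
Total: 6 + 0 + 2 = 8 states


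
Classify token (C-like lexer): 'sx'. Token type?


Pattern: letter/underscore followed by alphanumerics, not a keyword
Type: IDENTIFIER


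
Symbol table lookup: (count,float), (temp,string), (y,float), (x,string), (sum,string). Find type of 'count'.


Lookup 'count' → type float


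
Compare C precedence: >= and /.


'/' is multiplicative (level 10); '>=' is relational (level 7)
Higher level binds tighter
'/' has higher precedence than '>='


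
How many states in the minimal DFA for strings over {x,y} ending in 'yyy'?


Track the longest suffix of input matching a prefix of 'yyy': 4 classes (prefixes of length 0..3)
Minimal DFA: 4 states


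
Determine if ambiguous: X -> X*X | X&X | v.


'v*v&v' has two parse trees (no precedence encoded between * and &)
Ambiguous


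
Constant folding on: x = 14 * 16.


14 * 16 = 224 at compile time
Optimized: x = 224


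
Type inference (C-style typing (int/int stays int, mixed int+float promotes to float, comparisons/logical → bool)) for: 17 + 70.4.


Operand types: int + float
Rule: mixed int/float promotes to float; int/int stays int
Result type: float


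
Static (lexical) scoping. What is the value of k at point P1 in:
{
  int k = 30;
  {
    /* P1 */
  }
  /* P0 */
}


P1's block does not declare k; resolves to the enclosing declaration at depth 0
k = 30


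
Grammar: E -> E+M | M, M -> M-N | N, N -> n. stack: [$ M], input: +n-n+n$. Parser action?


lookahead ∉ {-} so M won't extend; reduce E -> M
Action: reduce (E -> M)


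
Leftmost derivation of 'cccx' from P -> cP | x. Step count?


Derivation: P => cP => ccP => cccP => cccx
Steps: 4


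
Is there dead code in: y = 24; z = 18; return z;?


y is assigned but never read
Dead: 'y = 24'


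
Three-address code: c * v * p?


Break into single-operator statements:
t1 = c * v
t2 = t1 * p


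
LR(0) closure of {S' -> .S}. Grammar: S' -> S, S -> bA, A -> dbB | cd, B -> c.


Start: S' -> .S
For each item with dot before a nonterminal B, add B -> .γ for every B-production
Closure: [S' -> .S, S -> .bA]


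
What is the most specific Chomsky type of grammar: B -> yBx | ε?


Single nonterminal LHS, but y^n x^n is not regular
Classification: Type 2 (Context-Free)
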